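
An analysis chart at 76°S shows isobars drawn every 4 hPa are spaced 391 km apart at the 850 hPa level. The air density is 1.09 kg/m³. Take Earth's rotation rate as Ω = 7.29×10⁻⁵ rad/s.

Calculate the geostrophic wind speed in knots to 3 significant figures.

Coriolis parameter at 76°S:
f = 2Ω sin φ = 2 × 7.29×10⁻⁵ × sin 76° = 1.41×10⁻⁴ s⁻¹
Pressure gradient: |∂P/∂n| = 400 Pa / 391000 m = 1.02×10⁻³ Pa/m
Geostrophic balance (pressure-gradient force = Coriolis force):
V_g = (1/(fρ)) |∂P/∂n| = 1.02×10⁻³ / (1.41×10⁻⁴ × 1.09) = 6.63 m/s
Converting: 6.63 m/s × 1.944 = 12.9 knots

12.9 knots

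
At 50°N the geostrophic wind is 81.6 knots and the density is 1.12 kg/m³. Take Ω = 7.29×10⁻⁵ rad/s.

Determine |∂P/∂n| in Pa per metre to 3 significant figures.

5.25×10⁻³ Pa/m

Coriolis parameter at 50°N:
f = 2Ω sin φ = 2 × 7.29×10⁻⁵ × sin 50° = 1.12×10⁻⁴ s⁻¹
Wind speed in SI: 81.6 knots = 42.0 m/s
Geostrophic balance rearranged: |∂P/∂n| = f ρ V_g
|∂P/∂n| = 1.12×10⁻⁴ × 1.12 × 42.0 = 5.25×10⁻³ Pa/m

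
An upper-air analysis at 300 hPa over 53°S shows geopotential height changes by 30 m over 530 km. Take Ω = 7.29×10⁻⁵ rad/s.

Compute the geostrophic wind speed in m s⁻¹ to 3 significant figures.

Coriolis parameter at 53°S:
f = 2Ω sin φ = 2 × 7.29×10⁻⁵ × sin 53° = 1.16×10⁻⁴ s⁻¹
Height gradient: |∂Z/∂n| = 30 m / 530000 m = 5.66×10⁻⁵
On a pressure surface, geostrophic balance gives V_g = (g/f)|∂Z/∂n|:
V_g = 9.81 × 5.66×10⁻⁵ / 1.16×10⁻⁴ = 4.77 m/s

4.77 m s⁻¹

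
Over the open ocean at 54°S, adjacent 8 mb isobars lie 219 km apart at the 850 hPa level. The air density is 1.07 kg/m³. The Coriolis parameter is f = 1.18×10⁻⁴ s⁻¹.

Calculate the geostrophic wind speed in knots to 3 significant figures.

56.2 knots

Pressure gradient: |∂P/∂n| = 800 Pa / 219000 m = 3.65×10⁻³ Pa/m
Geostrophic balance (pressure-gradient force = Coriolis force):
V_g = (1/(fρ)) |∂P/∂n| = 3.65×10⁻³ / (1.18×10⁻⁴ × 1.07) = 28.9 m/s
Converting: 28.9 m/s × 1.944 = 56.2 knots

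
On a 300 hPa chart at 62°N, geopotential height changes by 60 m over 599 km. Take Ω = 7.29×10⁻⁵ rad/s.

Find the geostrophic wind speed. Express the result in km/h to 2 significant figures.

Coriolis parameter at 62°N:
f = 2Ω sin φ = 2 × 7.29×10⁻⁵ × sin 62° = 1.29×10⁻⁴ s⁻¹
Height gradient: |∂Z/∂n| = 60 m / 599000 m = 1.00×10⁻⁴
On a pressure surface, geostrophic balance gives V_g = (g/f)|∂Z/∂n|:
V_g = 9.81 × 1.00×10⁻⁴ / 1.29×10⁻⁴ = 7.63 m/s
Converting: 7.63 m/s × 3.6 = 27 km/h

27 km/h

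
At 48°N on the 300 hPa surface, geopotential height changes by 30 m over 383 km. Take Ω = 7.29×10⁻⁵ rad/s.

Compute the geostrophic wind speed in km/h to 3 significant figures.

Coriolis parameter at 48°N:
f = 2Ω sin φ = 2 × 7.29×10⁻⁵ × sin 48° = 1.08×10⁻⁴ s⁻¹
Height gradient: |∂Z/∂n| = 30 m / 383000 m = 7.83×10⁻⁵
On a pressure surface, geostrophic balance gives V_g = (g/f)|∂Z/∂n|:
V_g = 9.81 × 7.83×10⁻⁵ / 1.08×10⁻⁴ = 7.09 m/s
Converting: 7.09 m/s × 3.6 = 25.5 km/h

25.5 km/h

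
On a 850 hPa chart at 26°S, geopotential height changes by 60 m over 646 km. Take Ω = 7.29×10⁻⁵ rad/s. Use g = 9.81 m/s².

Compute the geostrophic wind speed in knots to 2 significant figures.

28 knots

Coriolis parameter at 26°S:
f = 2Ω sin φ = 2 × 7.29×10⁻⁵ × sin 26° = 6.39×10⁻⁵ s⁻¹
Height gradient: |∂Z/∂n| = 60 m / 646000 m = 9.29×10⁻⁵
On a pressure surface, geostrophic balance gives V_g = (g/f)|∂Z/∂n|:
V_g = 9.81 × 9.29×10⁻⁵ / 6.39×10⁻⁵ = 14.3 m/s
Converting: 14.3 m/s × 1.944 = 28 knots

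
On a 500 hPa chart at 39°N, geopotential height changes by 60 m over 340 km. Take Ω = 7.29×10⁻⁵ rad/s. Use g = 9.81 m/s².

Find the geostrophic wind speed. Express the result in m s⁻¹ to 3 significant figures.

Coriolis parameter at 39°N:
f = 2Ω sin φ = 2 × 7.29×10⁻⁵ × sin 39° = 9.18×10⁻⁵ s⁻¹
Height gradient: |∂Z/∂n| = 60 m / 340000 m = 1.76×10⁻⁴
On a pressure surface, geostrophic balance gives V_g = (g/f)|∂Z/∂n|:
V_g = 9.81 × 1.76×10⁻⁴ / 9.18×10⁻⁵ = 18.9 m/s

18.9 m s⁻¹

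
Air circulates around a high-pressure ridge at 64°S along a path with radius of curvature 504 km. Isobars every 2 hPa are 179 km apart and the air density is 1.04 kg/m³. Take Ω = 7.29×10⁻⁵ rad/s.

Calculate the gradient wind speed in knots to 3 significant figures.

Coriolis parameter at 64°S:
f = 2Ω sin φ = 2 × 7.29×10⁻⁵ × sin 64° = 1.31×10⁻⁴ s⁻¹
Pressure gradient: |∂P/∂n| = 200 Pa / 179000 m = 1.12×10⁻³ Pa/m
Geostrophic speed: V_g = |∂P/∂n|/(fρ) = 1.12×10⁻³/(1.31×10⁻⁴ × 1.04) = 8.20 m/s
Around a high, pressure-gradient force acts outward with centrifugal, so Coriolis balances both:
fV = (1/ρ)|∂P/∂n| + V²/R  →  V² − fR·V + fR·V_g = 0
With fR = 1.31×10⁻⁴ × 504×10³ m = 66.0 m/s:
V = [fR − √((fR)² − 4 fR V_g)]/2 = [66.0 − √(66.0² − 4×66.0×8.2)]/2 = 9.59 m/s
Supergeostrophic (V > V_g = 8.2 m/s), as expected around a high.
Converting: 9.59 m/s × 1.944 = 18.6 knots

18.6 knots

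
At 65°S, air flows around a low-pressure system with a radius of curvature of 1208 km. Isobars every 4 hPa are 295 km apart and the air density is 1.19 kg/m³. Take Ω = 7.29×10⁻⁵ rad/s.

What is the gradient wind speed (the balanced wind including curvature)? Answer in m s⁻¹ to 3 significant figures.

Coriolis parameter at 65°S:
f = 2Ω sin φ = 2 × 7.29×10⁻⁵ × sin 65° = 1.32×10⁻⁴ s⁻¹
Pressure gradient: |∂P/∂n| = 400 Pa / 295000 m = 1.36×10⁻³ Pa/m
Geostrophic speed: V_g = |∂P/∂n|/(fρ) = 1.36×10⁻³/(1.32×10⁻⁴ × 1.19) = 8.62 m/s
Around a low, centrifugal force acts outward with Coriolis, so pressure-gradient force balances both:
(1/ρ)|∂P/∂n| = fV + V²/R  →  V² + fR·V − fR·V_g = 0
With fR = 1.32×10⁻⁴ × 1208×10³ m = 160 m/s:
V = [−fR + √((fR)² + 4 fR V_g)]/2 = [−160 + √(160² + 4×160×8.62)]/2 = 8.2 m/s
Subgeostrophic (V < V_g = 8.62 m/s), as expected around a low.

8.20 m s⁻¹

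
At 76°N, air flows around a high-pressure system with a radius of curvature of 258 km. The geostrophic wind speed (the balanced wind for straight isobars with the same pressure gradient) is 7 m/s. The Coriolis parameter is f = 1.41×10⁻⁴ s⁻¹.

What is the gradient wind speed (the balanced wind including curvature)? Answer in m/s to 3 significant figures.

Around a high, pressure-gradient force acts outward with centrifugal, so Coriolis balances both:
fV = (1/ρ)|∂P/∂n| + V²/R  →  V² − fR·V + fR·V_g = 0
With fR = 1.41×10⁻⁴ × 258×10³ m = 36.4 m/s:
V = [fR − √((fR)² − 4 fR V_g)]/2 = [36.4 − √(36.4² − 4×36.4×7)]/2 = 9.46 m/s
Supergeostrophic (V > V_g = 7 m/s), as expected around a high.

9.46 m/s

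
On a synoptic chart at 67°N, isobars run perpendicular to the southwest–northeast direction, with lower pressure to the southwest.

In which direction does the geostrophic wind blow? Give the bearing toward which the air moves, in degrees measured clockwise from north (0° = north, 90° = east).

The pressure-gradient force points toward the southwest (bearing 225°).
Geostrophic balance: in the Northern Hemisphere the Coriolis force deflects motion to the right, so the geostrophic wind blows 90° to the right of the pressure-gradient force (low pressure on the left).
Rotating 225° by 90° clockwise gives 315° — the wind blows toward the northwest.

315°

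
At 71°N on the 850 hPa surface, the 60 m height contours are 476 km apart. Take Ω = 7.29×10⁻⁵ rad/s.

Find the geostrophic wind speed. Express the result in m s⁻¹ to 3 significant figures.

Coriolis parameter at 71°N:
f = 2Ω sin φ = 2 × 7.29×10⁻⁵ × sin 71° = 1.38×10⁻⁴ s⁻¹
Height gradient: |∂Z/∂n| = 60 m / 476000 m = 1.26×10⁻⁴
On a pressure surface, geostrophic balance gives V_g = (g/f)|∂Z/∂n|:
V_g = 9.81 × 1.26×10⁻⁴ / 1.38×10⁻⁴ = 8.97 m/s

8.97 m s⁻¹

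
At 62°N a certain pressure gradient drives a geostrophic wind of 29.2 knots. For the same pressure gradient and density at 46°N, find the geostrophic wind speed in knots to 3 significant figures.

35.8 knots

With the same pressure gradient and density, V_g ∝ 1/f ∝ 1/sin φ.
V₂ = V₁ · sin φ₁ / sin φ₂ = 29.2 × sin 62° / sin 46°
V₂ = 29.2 × 0.8829/0.7193 = 35.8 knots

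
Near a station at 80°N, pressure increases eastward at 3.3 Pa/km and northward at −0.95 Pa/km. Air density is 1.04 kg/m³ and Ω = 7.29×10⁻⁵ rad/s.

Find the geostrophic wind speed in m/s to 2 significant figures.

Coriolis parameter at 80°N:
f = 2Ω sin φ = 2 × 7.29×10⁻⁵ × sin 80° = 1.44×10⁻⁴ s⁻¹
Component geostrophic relations (x east, y north):
u_g = −(1/(fρ)) ∂P/∂y,  v_g = (1/(fρ)) ∂P/∂x
u_g = −(−0.95×10⁻³)/(1.44×10⁻⁴ × 1.04) = 6.36 m/s;  v_g = (3.3×10⁻³)/(1.44×10⁻⁴ × 1.04) = 22.1 m/s
|V_g| = √(u_g² + v_g²) = 23.0 m/s

23 m/s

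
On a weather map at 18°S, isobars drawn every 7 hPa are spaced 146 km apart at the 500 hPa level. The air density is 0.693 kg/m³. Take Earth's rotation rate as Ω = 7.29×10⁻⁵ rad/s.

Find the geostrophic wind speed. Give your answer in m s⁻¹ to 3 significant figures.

Coriolis parameter at 18°S:
f = 2Ω sin φ = 2 × 7.29×10⁻⁵ × sin 18° = 4.51×10⁻⁵ s⁻¹
Pressure gradient: |∂P/∂n| = 700 Pa / 146000 m = 4.79×10⁻³ Pa/m
Geostrophic balance (pressure-gradient force = Coriolis force):
V_g = (1/(fρ)) |∂P/∂n| = 4.79×10⁻³ / (4.51×10⁻⁵ × 0.693) = 154 m/s

154 m s⁻¹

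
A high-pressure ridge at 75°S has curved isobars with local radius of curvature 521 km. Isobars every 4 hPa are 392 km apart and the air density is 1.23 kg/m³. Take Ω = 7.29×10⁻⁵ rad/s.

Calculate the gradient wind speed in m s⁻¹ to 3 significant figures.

Coriolis parameter at 75°S:
f = 2Ω sin φ = 2 × 7.29×10⁻⁵ × sin 75° = 1.41×10⁻⁴ s⁻¹
Pressure gradient: |∂P/∂n| = 400 Pa / 392000 m = 1.02×10⁻³ Pa/m
Geostrophic speed: V_g = |∂P/∂n|/(fρ) = 1.02×10⁻³/(1.41×10⁻⁴ × 1.23) = 5.89 m/s
Around a high, pressure-gradient force acts outward with centrifugal, so Coriolis balances both:
fV = (1/ρ)|∂P/∂n| + V²/R  →  V² − fR·V + fR·V_g = 0
With fR = 1.41×10⁻⁴ × 521×10³ m = 73.4 m/s:
V = [fR − √((fR)² − 4 fR V_g)]/2 = [73.4 − √(73.4² − 4×73.4×5.89)]/2 = 6.46 m/s
Supergeostrophic (V > V_g = 5.89 m/s), as expected around a high.

6.46 m s⁻¹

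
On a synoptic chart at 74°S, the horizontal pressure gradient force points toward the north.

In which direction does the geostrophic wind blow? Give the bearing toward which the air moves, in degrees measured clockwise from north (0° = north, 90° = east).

270°

The pressure-gradient force points toward the north (bearing 000°).
Geostrophic balance: in the Southern Hemisphere the Coriolis force deflects motion to the left, so the geostrophic wind blows 90° to the left of the pressure-gradient force (low pressure on the right).
Rotating 000° by 90° counterclockwise gives 270° — the wind blows toward the west.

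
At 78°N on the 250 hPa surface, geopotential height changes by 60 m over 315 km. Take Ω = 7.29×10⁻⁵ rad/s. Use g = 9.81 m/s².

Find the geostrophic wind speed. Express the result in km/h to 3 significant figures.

47.2 km/h

Coriolis parameter at 78°N:
f = 2Ω sin φ = 2 × 7.29×10⁻⁵ × sin 78° = 1.43×10⁻⁴ s⁻¹
Height gradient: |∂Z/∂n| = 60 m / 315000 m = 1.90×10⁻⁴
On a pressure surface, geostrophic balance gives V_g = (g/f)|∂Z/∂n|:
V_g = 9.81 × 1.90×10⁻⁴ / 1.43×10⁻⁴ = 13.1 m/s
Converting: 13.1 m/s × 3.6 = 47.2 km/h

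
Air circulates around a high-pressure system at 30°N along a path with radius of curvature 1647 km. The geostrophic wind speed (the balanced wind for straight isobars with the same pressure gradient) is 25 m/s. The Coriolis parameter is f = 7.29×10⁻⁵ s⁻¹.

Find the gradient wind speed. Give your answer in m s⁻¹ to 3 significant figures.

35.5 m s⁻¹

Around a high, pressure-gradient force acts outward with centrifugal, so Coriolis balances both:
fV = (1/ρ)|∂P/∂n| + V²/R  →  V² − fR·V + fR·V_g = 0
With fR = 7.29×10⁻⁵ × 1647×10³ m = 120 m/s:
V = [fR − √((fR)² − 4 fR V_g)]/2 = [120 − √(120² − 4×120×25)]/2 = 35.5 m/s
Supergeostrophic (V > V_g = 25 m/s), as expected around a high.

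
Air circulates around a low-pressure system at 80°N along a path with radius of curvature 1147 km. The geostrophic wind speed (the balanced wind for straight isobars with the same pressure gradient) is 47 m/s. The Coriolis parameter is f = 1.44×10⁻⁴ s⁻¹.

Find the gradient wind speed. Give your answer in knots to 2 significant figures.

Around a low, centrifugal force acts outward with Coriolis, so pressure-gradient force balances both:
(1/ρ)|∂P/∂n| = fV + V²/R  →  V² + fR·V − fR·V_g = 0
With fR = 1.44×10⁻⁴ × 1147×10³ m = 165 m/s:
V = [−fR + √((fR)² + 4 fR V_g)]/2 = [−165 + √(165² + 4×165×47)]/2 = 38.2 m/s
Subgeostrophic (V < V_g = 47 m/s), as expected around a low.
Converting: 38.2 m/s × 1.944 = 74 knots

74 knots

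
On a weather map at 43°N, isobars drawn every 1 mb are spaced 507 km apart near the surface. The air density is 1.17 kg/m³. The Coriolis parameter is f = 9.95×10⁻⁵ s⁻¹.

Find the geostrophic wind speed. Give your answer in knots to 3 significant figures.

Pressure gradient: |∂P/∂n| = 100 Pa / 507000 m = 1.97×10⁻⁴ Pa/m
Geostrophic balance (pressure-gradient force = Coriolis force):
V_g = (1/(fρ)) |∂P/∂n| = 1.97×10⁻⁴ / (9.95×10⁻⁵ × 1.17) = 1.69 m/s
Converting: 1.69 m/s × 1.944 = 3.29 knots

3.29 knots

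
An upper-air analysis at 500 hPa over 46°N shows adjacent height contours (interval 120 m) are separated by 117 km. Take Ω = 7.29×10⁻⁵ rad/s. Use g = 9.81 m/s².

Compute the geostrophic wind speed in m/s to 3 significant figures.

Coriolis parameter at 46°N:
f = 2Ω sin φ = 2 × 7.29×10⁻⁵ × sin 46° = 1.05×10⁻⁴ s⁻¹
Height gradient: |∂Z/∂n| = 120 m / 117000 m = 1.03×10⁻³
On a pressure surface, geostrophic balance gives V_g = (g/f)|∂Z/∂n|:
V_g = 9.81 × 1.03×10⁻³ / 1.05×10⁻⁴ = 95.9 m/s

95.9 m/s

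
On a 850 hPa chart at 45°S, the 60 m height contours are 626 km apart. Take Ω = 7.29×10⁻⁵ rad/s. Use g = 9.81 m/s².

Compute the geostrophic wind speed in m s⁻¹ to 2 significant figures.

Coriolis parameter at 45°S:
f = 2Ω sin φ = 2 × 7.29×10⁻⁵ × sin 45° = 1.03×10⁻⁴ s⁻¹
Height gradient: |∂Z/∂n| = 60 m / 626000 m = 9.58×10⁻⁵
On a pressure surface, geostrophic balance gives V_g = (g/f)|∂Z/∂n|:
V_g = 9.81 × 9.58×10⁻⁵ / 1.03×10⁻⁴ = 9.12 m/s

9.1 m s⁻¹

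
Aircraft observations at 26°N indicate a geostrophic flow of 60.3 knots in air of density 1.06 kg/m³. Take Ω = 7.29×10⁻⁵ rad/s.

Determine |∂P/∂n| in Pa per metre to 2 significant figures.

Coriolis parameter at 26°N:
f = 2Ω sin φ = 2 × 7.29×10⁻⁵ × sin 26° = 6.39×10⁻⁵ s⁻¹
Wind speed in SI: 60.3 knots = 31.0 m/s
Geostrophic balance rearranged: |∂P/∂n| = f ρ V_g
|∂P/∂n| = 6.39×10⁻⁵ × 1.06 × 31.0 = 2.10×10⁻³ Pa/m

2.1×10⁻³ Pa/m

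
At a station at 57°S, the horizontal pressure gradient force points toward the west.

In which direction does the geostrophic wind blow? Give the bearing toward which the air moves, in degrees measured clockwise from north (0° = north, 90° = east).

The pressure-gradient force points toward the west (bearing 270°).
Geostrophic balance: in the Southern Hemisphere the Coriolis force deflects motion to the left, so the geostrophic wind blows 90° to the left of the pressure-gradient force (low pressure on the right).
Rotating 270° by 90° counterclockwise gives 180° — the wind blows toward the south.

180°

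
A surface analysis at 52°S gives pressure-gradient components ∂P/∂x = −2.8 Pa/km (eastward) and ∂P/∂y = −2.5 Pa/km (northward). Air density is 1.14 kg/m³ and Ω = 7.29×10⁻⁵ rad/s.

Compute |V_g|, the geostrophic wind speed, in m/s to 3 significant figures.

28.7 m/s

Coriolis parameter at 52°S:
f = 2Ω sin φ = 2 × 7.29×10⁻⁵ × sin 52° = 1.15×10⁻⁴ s⁻¹
In the Southern Hemisphere f is negative: f = −1.15×10⁻⁴ s⁻¹.
Component geostrophic relations (x east, y north):
u_g = −(1/(fρ)) ∂P/∂y,  v_g = (1/(fρ)) ∂P/∂x
u_g = −(−2.5×10⁻³)/(−1.15×10⁻⁴ × 1.14) = −19.1 m/s;  v_g = (−2.8×10⁻³)/(−1.15×10⁻⁴ × 1.14) = 21.4 m/s
|V_g| = √(u_g² + v_g²) = 28.7 m/s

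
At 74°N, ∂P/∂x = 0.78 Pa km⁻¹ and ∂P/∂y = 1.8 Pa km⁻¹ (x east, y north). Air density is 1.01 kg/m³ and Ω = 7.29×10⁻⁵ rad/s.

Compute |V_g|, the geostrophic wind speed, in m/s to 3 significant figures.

13.9 m/s

Coriolis parameter at 74°N:
f = 2Ω sin φ = 2 × 7.29×10⁻⁵ × sin 74° = 1.40×10⁻⁴ s⁻¹
Component geostrophic relations (x east, y north):
u_g = −(1/(fρ)) ∂P/∂y,  v_g = (1/(fρ)) ∂P/∂x
u_g = −(1.8×10⁻³)/(1.40×10⁻⁴ × 1.01) = −12.7 m/s;  v_g = (0.78×10⁻³)/(1.40×10⁻⁴ × 1.01) = 5.51 m/s
|V_g| = √(u_g² + v_g²) = 13.9 m/s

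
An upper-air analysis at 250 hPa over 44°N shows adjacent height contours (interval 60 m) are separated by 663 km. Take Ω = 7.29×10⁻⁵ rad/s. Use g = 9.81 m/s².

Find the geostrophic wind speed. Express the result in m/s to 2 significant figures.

8.8 m/s

Coriolis parameter at 44°N:
f = 2Ω sin φ = 2 × 7.29×10⁻⁵ × sin 44° = 1.01×10⁻⁴ s⁻¹
Height gradient: |∂Z/∂n| = 60 m / 663000 m = 9.05×10⁻⁵
On a pressure surface, geostrophic balance gives V_g = (g/f)|∂Z/∂n|:
V_g = 9.81 × 9.05×10⁻⁵ / 1.01×10⁻⁴ = 8.77 m/s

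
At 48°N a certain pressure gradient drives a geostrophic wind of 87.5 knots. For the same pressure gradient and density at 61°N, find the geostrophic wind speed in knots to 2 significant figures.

74 knots

With the same pressure gradient and density, V_g ∝ 1/f ∝ 1/sin φ.
V₂ = V₁ · sin φ₁ / sin φ₂ = 87.5 × sin 48° / sin 61°
V₂ = 87.5 × 0.7431/0.8746 = 74 knots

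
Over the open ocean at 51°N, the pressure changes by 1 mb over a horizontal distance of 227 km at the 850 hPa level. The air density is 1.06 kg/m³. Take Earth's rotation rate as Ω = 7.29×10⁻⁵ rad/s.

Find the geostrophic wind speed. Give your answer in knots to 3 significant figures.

Coriolis parameter at 51°N:
f = 2Ω sin φ = 2 × 7.29×10⁻⁵ × sin 51° = 1.13×10⁻⁴ s⁻¹
Pressure gradient: |∂P/∂n| = 100 Pa / 227000 m = 4.41×10⁻⁴ Pa/m
Geostrophic balance (pressure-gradient force = Coriolis force):
V_g = (1/(fρ)) |∂P/∂n| = 4.41×10⁻⁴ / (1.13×10⁻⁴ × 1.06) = 3.67 m/s
Converting: 3.67 m/s × 1.944 = 7.13 knots

7.13 knots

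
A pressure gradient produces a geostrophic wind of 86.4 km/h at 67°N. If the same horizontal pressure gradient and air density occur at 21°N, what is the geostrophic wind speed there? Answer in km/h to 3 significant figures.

With the same pressure gradient and density, V_g ∝ 1/f ∝ 1/sin φ.
V₂ = V₁ · sin φ₁ / sin φ₂ = 86.4 × sin 67° / sin 21°
V₂ = 86.4 × 0.9205/0.3584 = 222 km/h

222 km/h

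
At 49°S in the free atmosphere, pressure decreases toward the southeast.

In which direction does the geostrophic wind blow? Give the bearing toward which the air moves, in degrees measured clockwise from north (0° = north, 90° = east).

The pressure-gradient force points toward the southeast (bearing 135°).
Geostrophic balance: in the Southern Hemisphere the Coriolis force deflects motion to the left, so the geostrophic wind blows 90° to the left of the pressure-gradient force (low pressure on the right).
Rotating 135° by 90° counterclockwise gives 045° — the wind blows toward the northeast.

045°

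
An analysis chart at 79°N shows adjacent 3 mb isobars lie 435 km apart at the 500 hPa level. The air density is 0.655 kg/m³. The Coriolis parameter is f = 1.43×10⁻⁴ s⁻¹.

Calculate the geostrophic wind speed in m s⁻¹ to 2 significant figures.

7.4 m s⁻¹

Pressure gradient: |∂P/∂n| = 300 Pa / 435000 m = 6.90×10⁻⁴ Pa/m
Geostrophic balance (pressure-gradient force = Coriolis force):
V_g = (1/(fρ)) |∂P/∂n| = 6.90×10⁻⁴ / (1.43×10⁻⁴ × 0.655) = 7.36 m/s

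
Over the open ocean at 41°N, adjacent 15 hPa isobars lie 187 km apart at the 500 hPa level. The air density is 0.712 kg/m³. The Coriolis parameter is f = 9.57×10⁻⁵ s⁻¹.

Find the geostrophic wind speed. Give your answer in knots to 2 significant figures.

Pressure gradient: |∂P/∂n| = 1500 Pa / 187000 m = 8.02×10⁻³ Pa/m
Geostrophic balance (pressure-gradient force = Coriolis force):
V_g = (1/(fρ)) |∂P/∂n| = 8.02×10⁻³ / (9.57×10⁻⁵ × 0.712) = 118 m/s
Converting: 118 m/s × 1.944 = 230 knots

230 knots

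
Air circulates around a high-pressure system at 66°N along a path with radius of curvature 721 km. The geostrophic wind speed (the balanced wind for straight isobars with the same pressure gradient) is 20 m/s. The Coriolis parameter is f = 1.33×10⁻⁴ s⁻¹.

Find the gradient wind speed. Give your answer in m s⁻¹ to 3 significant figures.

28.4 m s⁻¹

Around a high, pressure-gradient force acts outward with centrifugal, so Coriolis balances both:
fV = (1/ρ)|∂P/∂n| + V²/R  →  V² − fR·V + fR·V_g = 0
With fR = 1.33×10⁻⁴ × 721×10³ m = 95.9 m/s:
V = [fR − √((fR)² − 4 fR V_g)]/2 = [95.9 − √(95.9² − 4×95.9×20)]/2 = 28.4 m/s
Supergeostrophic (V > V_g = 20 m/s), as expected around a high.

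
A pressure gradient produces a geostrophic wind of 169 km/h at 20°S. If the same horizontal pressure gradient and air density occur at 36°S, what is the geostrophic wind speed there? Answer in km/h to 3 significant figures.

98.3 km/h

With the same pressure gradient and density, V_g ∝ 1/f ∝ 1/sin φ.
V₂ = V₁ · sin φ₁ / sin φ₂ = 169 × sin 20° / sin 36°
V₂ = 169 × 0.3420/0.5878 = 98.3 km/h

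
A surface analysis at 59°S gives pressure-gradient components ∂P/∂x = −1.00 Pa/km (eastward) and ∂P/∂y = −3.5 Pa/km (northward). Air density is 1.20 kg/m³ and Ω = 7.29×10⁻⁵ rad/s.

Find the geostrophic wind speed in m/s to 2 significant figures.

Coriolis parameter at 59°S:
f = 2Ω sin φ = 2 × 7.29×10⁻⁵ × sin 59° = 1.25×10⁻⁴ s⁻¹
In the Southern Hemisphere f is negative: f = −1.25×10⁻⁴ s⁻¹.
Component geostrophic relations (x east, y north):
u_g = −(1/(fρ)) ∂P/∂y,  v_g = (1/(fρ)) ∂P/∂x
u_g = −(−3.5×10⁻³)/(−1.25×10⁻⁴ × 1.20) = −23.3 m/s;  v_g = (−1.00×10⁻³)/(−1.25×10⁻⁴ × 1.20) = 6.67 m/s
|V_g| = √(u_g² + v_g²) = 24.3 m/s

24 m/s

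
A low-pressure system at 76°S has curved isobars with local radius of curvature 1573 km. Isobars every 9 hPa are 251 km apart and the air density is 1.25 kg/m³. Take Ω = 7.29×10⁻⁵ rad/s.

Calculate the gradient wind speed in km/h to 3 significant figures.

Coriolis parameter at 76°S:
f = 2Ω sin φ = 2 × 7.29×10⁻⁵ × sin 76° = 1.41×10⁻⁴ s⁻¹
Pressure gradient: |∂P/∂n| = 900 Pa / 251000 m = 3.59×10⁻³ Pa/m
Geostrophic speed: V_g = |∂P/∂n|/(fρ) = 3.59×10⁻³/(1.41×10⁻⁴ × 1.25) = 20.3 m/s
Around a low, centrifugal force acts outward with Coriolis, so pressure-gradient force balances both:
(1/ρ)|∂P/∂n| = fV + V²/R  →  V² + fR·V − fR·V_g = 0
With fR = 1.41×10⁻⁴ × 1573×10³ m = 223 m/s:
V = [−fR + √((fR)² + 4 fR V_g)]/2 = [−223 + √(223² + 4×223×20.3)]/2 = 18.7 m/s
Subgeostrophic (V < V_g = 20.3 m/s), as expected around a low.
Converting: 18.7 m/s × 3.6 = 67.3 km/h

67.3 km/h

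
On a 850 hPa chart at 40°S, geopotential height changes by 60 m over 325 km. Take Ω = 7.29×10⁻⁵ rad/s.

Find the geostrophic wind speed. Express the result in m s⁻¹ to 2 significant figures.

Coriolis parameter at 40°S:
f = 2Ω sin φ = 2 × 7.29×10⁻⁵ × sin 40° = 9.37×10⁻⁵ s⁻¹
Height gradient: |∂Z/∂n| = 60 m / 325000 m = 1.85×10⁻⁴
On a pressure surface, geostrophic balance gives V_g = (g/f)|∂Z/∂n|:
V_g = 9.81 × 1.85×10⁻⁴ / 9.37×10⁻⁵ = 19.3 m/s

19 m s⁻¹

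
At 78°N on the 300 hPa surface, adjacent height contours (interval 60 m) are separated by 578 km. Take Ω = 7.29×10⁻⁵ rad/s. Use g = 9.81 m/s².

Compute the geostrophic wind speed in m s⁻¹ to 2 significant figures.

Coriolis parameter at 78°N:
f = 2Ω sin φ = 2 × 7.29×10⁻⁵ × sin 78° = 1.43×10⁻⁴ s⁻¹
Height gradient: |∂Z/∂n| = 60 m / 578000 m = 1.04×10⁻⁴
On a pressure surface, geostrophic balance gives V_g = (g/f)|∂Z/∂n|:
V_g = 9.81 × 1.04×10⁻⁴ / 1.43×10⁻⁴ = 7.14 m/s

7.1 m s⁻¹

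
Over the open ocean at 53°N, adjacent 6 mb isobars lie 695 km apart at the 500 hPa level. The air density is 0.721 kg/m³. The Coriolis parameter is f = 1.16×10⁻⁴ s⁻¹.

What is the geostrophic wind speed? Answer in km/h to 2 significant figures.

Pressure gradient: |∂P/∂n| = 600 Pa / 695000 m = 8.63×10⁻⁴ Pa/m
Geostrophic balance (pressure-gradient force = Coriolis force):
V_g = (1/(fρ)) |∂P/∂n| = 8.63×10⁻⁴ / (1.16×10⁻⁴ × 0.721) = 10.3 m/s
Converting: 10.3 m/s × 3.6 = 37 km/h

37 km/h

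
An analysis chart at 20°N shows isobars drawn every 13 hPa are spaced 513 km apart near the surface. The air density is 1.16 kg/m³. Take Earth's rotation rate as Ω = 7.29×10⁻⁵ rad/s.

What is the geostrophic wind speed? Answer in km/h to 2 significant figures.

160 km/h

Coriolis parameter at 20°N:
f = 2Ω sin φ = 2 × 7.29×10⁻⁵ × sin 20° = 4.99×10⁻⁵ s⁻¹
Pressure gradient: |∂P/∂n| = 1300 Pa / 513000 m = 2.53×10⁻³ Pa/m
Geostrophic balance (pressure-gradient force = Coriolis force):
V_g = (1/(fρ)) |∂P/∂n| = 2.53×10⁻³ / (4.99×10⁻⁵ × 1.16) = 43.8 m/s
Converting: 43.8 m/s × 3.6 = 160 km/h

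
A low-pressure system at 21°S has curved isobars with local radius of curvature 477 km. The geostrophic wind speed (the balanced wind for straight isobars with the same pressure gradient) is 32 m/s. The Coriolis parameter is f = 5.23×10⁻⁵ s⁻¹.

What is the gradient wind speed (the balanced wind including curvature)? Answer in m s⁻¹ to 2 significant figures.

18 m s⁻¹

Around a low, centrifugal force acts outward with Coriolis, so pressure-gradient force balances both:
(1/ρ)|∂P/∂n| = fV + V²/R  →  V² + fR·V − fR·V_g = 0
With fR = 5.23×10⁻⁵ × 477×10³ m = 24.9 m/s:
V = [−fR + √((fR)² + 4 fR V_g)]/2 = [−24.9 + √(24.9² + 4×24.9×32)]/2 = 18.4 m/s
Subgeostrophic (V < V_g = 32 m/s), as expected around a low.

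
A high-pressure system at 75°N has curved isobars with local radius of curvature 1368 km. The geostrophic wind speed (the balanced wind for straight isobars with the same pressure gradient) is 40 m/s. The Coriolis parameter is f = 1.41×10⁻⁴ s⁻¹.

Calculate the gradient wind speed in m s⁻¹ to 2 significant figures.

Around a high, pressure-gradient force acts outward with centrifugal, so Coriolis balances both:
fV = (1/ρ)|∂P/∂n| + V²/R  →  V² − fR·V + fR·V_g = 0
With fR = 1.41×10⁻⁴ × 1368×10³ m = 193 m/s:
V = [fR − √((fR)² − 4 fR V_g)]/2 = [193 − √(193² − 4×193×40)]/2 = 56.6 m/s
Supergeostrophic (V > V_g = 40 m/s), as expected around a high.

57 m s⁻¹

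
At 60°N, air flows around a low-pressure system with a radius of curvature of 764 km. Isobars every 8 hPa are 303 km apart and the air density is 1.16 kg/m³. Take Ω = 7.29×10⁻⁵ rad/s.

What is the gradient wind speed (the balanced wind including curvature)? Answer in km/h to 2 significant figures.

56 km/h

Coriolis parameter at 60°N:
f = 2Ω sin φ = 2 × 7.29×10⁻⁵ × sin 60° = 1.26×10⁻⁴ s⁻¹
Pressure gradient: |∂P/∂n| = 800 Pa / 303000 m = 2.64×10⁻³ Pa/m
Geostrophic speed: V_g = |∂P/∂n|/(fρ) = 2.64×10⁻³/(1.26×10⁻⁴ × 1.16) = 18.0 m/s
Around a low, centrifugal force acts outward with Coriolis, so pressure-gradient force balances both:
(1/ρ)|∂P/∂n| = fV + V²/R  →  V² + fR·V − fR·V_g = 0
With fR = 1.26×10⁻⁴ × 764×10³ m = 96.5 m/s:
V = [−fR + √((fR)² + 4 fR V_g)]/2 = [−96.5 + √(96.5² + 4×96.5×18)]/2 = 15.5 m/s
Subgeostrophic (V < V_g = 18 m/s), as expected around a low.
Converting: 15.5 m/s × 3.6 = 56 km/h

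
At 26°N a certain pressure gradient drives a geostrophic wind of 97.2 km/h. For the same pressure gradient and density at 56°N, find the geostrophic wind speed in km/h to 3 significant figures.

With the same pressure gradient and density, V_g ∝ 1/f ∝ 1/sin φ.
V₂ = V₁ · sin φ₁ / sin φ₂ = 97.2 × sin 26° / sin 56°
V₂ = 97.2 × 0.4384/0.8290 = 51.4 km/h

51.4 km/h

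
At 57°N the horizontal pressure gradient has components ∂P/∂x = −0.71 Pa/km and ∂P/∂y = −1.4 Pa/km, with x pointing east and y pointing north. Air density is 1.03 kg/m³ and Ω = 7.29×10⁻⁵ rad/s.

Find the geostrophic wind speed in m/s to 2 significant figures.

12 m/s

Coriolis parameter at 57°N:
f = 2Ω sin φ = 2 × 7.29×10⁻⁵ × sin 57° = 1.22×10⁻⁴ s⁻¹
Component geostrophic relations (x east, y north):
u_g = −(1/(fρ)) ∂P/∂y,  v_g = (1/(fρ)) ∂P/∂x
u_g = −(−1.4×10⁻³)/(1.22×10⁻⁴ × 1.03) = 11.1 m/s;  v_g = (−0.71×10⁻³)/(1.22×10⁻⁴ × 1.03) = −5.64 m/s
|V_g| = √(u_g² + v_g²) = 12.5 m/s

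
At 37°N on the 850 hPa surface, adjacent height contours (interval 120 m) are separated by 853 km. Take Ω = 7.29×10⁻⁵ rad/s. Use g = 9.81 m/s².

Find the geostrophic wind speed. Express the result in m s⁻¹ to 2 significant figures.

Coriolis parameter at 37°N:
f = 2Ω sin φ = 2 × 7.29×10⁻⁵ × sin 37° = 8.77×10⁻⁵ s⁻¹
Height gradient: |∂Z/∂n| = 120 m / 853000 m = 1.41×10⁻⁴
On a pressure surface, geostrophic balance gives V_g = (g/f)|∂Z/∂n|:
V_g = 9.81 × 1.41×10⁻⁴ / 8.77×10⁻⁵ = 15.7 m/s

16 m s⁻¹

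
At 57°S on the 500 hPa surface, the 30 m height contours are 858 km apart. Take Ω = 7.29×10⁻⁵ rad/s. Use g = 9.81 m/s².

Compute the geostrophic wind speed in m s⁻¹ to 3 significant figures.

2.81 m s⁻¹

Coriolis parameter at 57°S:
f = 2Ω sin φ = 2 × 7.29×10⁻⁵ × sin 57° = 1.22×10⁻⁴ s⁻¹
Height gradient: |∂Z/∂n| = 30 m / 858000 m = 3.50×10⁻⁵
On a pressure surface, geostrophic balance gives V_g = (g/f)|∂Z/∂n|:
V_g = 9.81 × 3.50×10⁻⁵ / 1.22×10⁻⁴ = 2.81 m/s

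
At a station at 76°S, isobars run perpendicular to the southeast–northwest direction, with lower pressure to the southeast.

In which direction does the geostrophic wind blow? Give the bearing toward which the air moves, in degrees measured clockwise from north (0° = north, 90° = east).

The pressure-gradient force points toward the southeast (bearing 135°).
Geostrophic balance: in the Southern Hemisphere the Coriolis force deflects motion to the left, so the geostrophic wind blows 90° to the left of the pressure-gradient force (low pressure on the right).
Rotating 135° by 90° counterclockwise gives 045° — the wind blows toward the northeast.

045°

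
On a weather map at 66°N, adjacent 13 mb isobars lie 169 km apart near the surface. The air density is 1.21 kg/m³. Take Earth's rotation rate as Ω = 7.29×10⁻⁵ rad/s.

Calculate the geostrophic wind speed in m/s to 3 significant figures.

47.7 m/s

Coriolis parameter at 66°N:
f = 2Ω sin φ = 2 × 7.29×10⁻⁵ × sin 66° = 1.33×10⁻⁴ s⁻¹
Pressure gradient: |∂P/∂n| = 1300 Pa / 169000 m = 7.69×10⁻³ Pa/m
Geostrophic balance (pressure-gradient force = Coriolis force):
V_g = (1/(fρ)) |∂P/∂n| = 7.69×10⁻³ / (1.33×10⁻⁴ × 1.21) = 47.7 m/s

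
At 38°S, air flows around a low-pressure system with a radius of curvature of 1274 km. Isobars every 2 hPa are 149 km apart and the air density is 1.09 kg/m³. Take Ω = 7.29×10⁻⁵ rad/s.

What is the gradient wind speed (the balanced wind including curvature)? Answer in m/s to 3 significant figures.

Coriolis parameter at 38°S:
f = 2Ω sin φ = 2 × 7.29×10⁻⁵ × sin 38° = 8.98×10⁻⁵ s⁻¹
Pressure gradient: |∂P/∂n| = 200 Pa / 149000 m = 1.34×10⁻³ Pa/m
Geostrophic speed: V_g = |∂P/∂n|/(fρ) = 1.34×10⁻³/(8.98×10⁻⁵ × 1.09) = 13.7 m/s
Around a low, centrifugal force acts outward with Coriolis, so pressure-gradient force balances both:
(1/ρ)|∂P/∂n| = fV + V²/R  →  V² + fR·V − fR·V_g = 0
With fR = 8.98×10⁻⁵ × 1274×10³ m = 114 m/s:
V = [−fR + √((fR)² + 4 fR V_g)]/2 = [−114 + √(114² + 4×114×13.7)]/2 = 12.4 m/s
Subgeostrophic (V < V_g = 13.7 m/s), as expected around a low.

12.4 m/s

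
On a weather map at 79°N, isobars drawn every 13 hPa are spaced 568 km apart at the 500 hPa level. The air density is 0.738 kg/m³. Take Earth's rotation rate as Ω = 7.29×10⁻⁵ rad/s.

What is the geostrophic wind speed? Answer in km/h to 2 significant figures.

Coriolis parameter at 79°N:
f = 2Ω sin φ = 2 × 7.29×10⁻⁵ × sin 79° = 1.43×10⁻⁴ s⁻¹
Pressure gradient: |∂P/∂n| = 1300 Pa / 568000 m = 2.29×10⁻³ Pa/m
Geostrophic balance (pressure-gradient force = Coriolis force):
V_g = (1/(fρ)) |∂P/∂n| = 2.29×10⁻³ / (1.43×10⁻⁴ × 0.738) = 21.7 m/s
Converting: 21.7 m/s × 3.6 = 78 km/h

78 km/h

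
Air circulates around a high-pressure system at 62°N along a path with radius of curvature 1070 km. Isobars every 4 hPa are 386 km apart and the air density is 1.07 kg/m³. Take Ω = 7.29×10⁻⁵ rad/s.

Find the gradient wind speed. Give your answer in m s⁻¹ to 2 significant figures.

8.0 m s⁻¹

Coriolis parameter at 62°N:
f = 2Ω sin φ = 2 × 7.29×10⁻⁵ × sin 62° = 1.29×10⁻⁴ s⁻¹
Pressure gradient: |∂P/∂n| = 400 Pa / 386000 m = 1.04×10⁻³ Pa/m
Geostrophic speed: V_g = |∂P/∂n|/(fρ) = 1.04×10⁻³/(1.29×10⁻⁴ × 1.07) = 7.52 m/s
Around a high, pressure-gradient force acts outward with centrifugal, so Coriolis balances both:
fV = (1/ρ)|∂P/∂n| + V²/R  →  V² − fR·V + fR·V_g = 0
With fR = 1.29×10⁻⁴ × 1070×10³ m = 138 m/s:
V = [fR − √((fR)² − 4 fR V_g)]/2 = [138 − √(138² − 4×138×7.52)]/2 = 7.99 m/s
Supergeostrophic (V > V_g = 7.52 m/s), as expected around a high.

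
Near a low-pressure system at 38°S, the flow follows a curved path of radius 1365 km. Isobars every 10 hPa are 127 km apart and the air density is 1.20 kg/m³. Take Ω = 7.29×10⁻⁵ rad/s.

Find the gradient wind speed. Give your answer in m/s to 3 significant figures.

Coriolis parameter at 38°S:
f = 2Ω sin φ = 2 × 7.29×10⁻⁵ × sin 38° = 8.98×10⁻⁵ s⁻¹
Pressure gradient: |∂P/∂n| = 1000 Pa / 127000 m = 7.87×10⁻³ Pa/m
Geostrophic speed: V_g = |∂P/∂n|/(fρ) = 7.87×10⁻³/(8.98×10⁻⁵ × 1.20) = 73.1 m/s
Around a low, centrifugal force acts outward with Coriolis, so pressure-gradient force balances both:
(1/ρ)|∂P/∂n| = fV + V²/R  →  V² + fR·V − fR·V_g = 0
With fR = 8.98×10⁻⁵ × 1365×10³ m = 123 m/s:
V = [−fR + √((fR)² + 4 fR V_g)]/2 = [−123 + √(123² + 4×123×73.1)]/2 = 51.5 m/s
Subgeostrophic (V < V_g = 73.1 m/s), as expected around a low.

51.5 m/s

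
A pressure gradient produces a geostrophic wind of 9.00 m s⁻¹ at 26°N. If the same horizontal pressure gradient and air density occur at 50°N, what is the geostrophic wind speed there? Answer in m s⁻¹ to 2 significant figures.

With the same pressure gradient and density, V_g ∝ 1/f ∝ 1/sin φ.
V₂ = V₁ · sin φ₁ / sin φ₂ = 9.00 × sin 26° / sin 50°
V₂ = 9.00 × 0.4384/0.7660 = 5.2 m s⁻¹

5.2 m s⁻¹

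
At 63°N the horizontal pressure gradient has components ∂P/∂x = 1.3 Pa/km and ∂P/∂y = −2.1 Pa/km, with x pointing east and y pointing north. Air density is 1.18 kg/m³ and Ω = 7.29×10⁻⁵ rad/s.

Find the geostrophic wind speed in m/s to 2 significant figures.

Coriolis parameter at 63°N:
f = 2Ω sin φ = 2 × 7.29×10⁻⁵ × sin 63° = 1.30×10⁻⁴ s⁻¹
Component geostrophic relations (x east, y north):
u_g = −(1/(fρ)) ∂P/∂y,  v_g = (1/(fρ)) ∂P/∂x
u_g = −(−2.1×10⁻³)/(1.30×10⁻⁴ × 1.18) = 13.7 m/s;  v_g = (1.3×10⁻³)/(1.30×10⁻⁴ × 1.18) = 8.48 m/s
|V_g| = √(u_g² + v_g²) = 16.1 m/s

16 m/s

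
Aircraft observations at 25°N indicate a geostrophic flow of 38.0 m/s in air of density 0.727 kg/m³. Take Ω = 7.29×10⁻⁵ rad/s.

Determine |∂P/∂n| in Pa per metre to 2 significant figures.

1.7×10⁻³ Pa/m

Coriolis parameter at 25°N:
f = 2Ω sin φ = 2 × 7.29×10⁻⁵ × sin 25° = 6.16×10⁻⁵ s⁻¹
Geostrophic balance rearranged: |∂P/∂n| = f ρ V_g
|∂P/∂n| = 6.16×10⁻⁵ × 0.727 × 38.0 = 1.70×10⁻³ Pa/m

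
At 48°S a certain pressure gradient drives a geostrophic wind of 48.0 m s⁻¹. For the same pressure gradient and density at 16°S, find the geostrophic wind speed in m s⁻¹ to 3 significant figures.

With the same pressure gradient and density, V_g ∝ 1/f ∝ 1/sin φ.
V₂ = V₁ · sin φ₁ / sin φ₂ = 48.0 × sin 48° / sin 16°
V₂ = 48.0 × 0.7431/0.2756 = 129 m s⁻¹

129 m s⁻¹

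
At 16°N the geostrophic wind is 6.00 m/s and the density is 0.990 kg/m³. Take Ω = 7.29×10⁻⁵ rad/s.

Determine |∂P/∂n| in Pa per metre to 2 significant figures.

2.4×10⁻⁴ Pa/m

Coriolis parameter at 16°N:
f = 2Ω sin φ = 2 × 7.29×10⁻⁵ × sin 16° = 4.02×10⁻⁵ s⁻¹
Geostrophic balance rearranged: |∂P/∂n| = f ρ V_g
|∂P/∂n| = 4.02×10⁻⁵ × 0.990 × 6.00 = 2.39×10⁻⁴ Pa/m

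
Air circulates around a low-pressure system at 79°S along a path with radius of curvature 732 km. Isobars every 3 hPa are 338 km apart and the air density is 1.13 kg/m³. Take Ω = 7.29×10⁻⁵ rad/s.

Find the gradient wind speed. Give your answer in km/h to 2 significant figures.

Coriolis parameter at 79°S:
f = 2Ω sin φ = 2 × 7.29×10⁻⁵ × sin 79° = 1.43×10⁻⁴ s⁻¹
Pressure gradient: |∂P/∂n| = 300 Pa / 338000 m = 8.88×10⁻⁴ Pa/m
Geostrophic speed: V_g = |∂P/∂n|/(fρ) = 8.88×10⁻⁴/(1.43×10⁻⁴ × 1.13) = 5.49 m/s
Around a low, centrifugal force acts outward with Coriolis, so pressure-gradient force balances both:
(1/ρ)|∂P/∂n| = fV + V²/R  →  V² + fR·V − fR·V_g = 0
With fR = 1.43×10⁻⁴ × 732×10³ m = 105 m/s:
V = [−fR + √((fR)² + 4 fR V_g)]/2 = [−105 + √(105² + 4×105×5.49)]/2 = 5.23 m/s
Subgeostrophic (V < V_g = 5.49 m/s), as expected around a low.
Converting: 5.23 m/s × 3.6 = 19 km/h

19 km/h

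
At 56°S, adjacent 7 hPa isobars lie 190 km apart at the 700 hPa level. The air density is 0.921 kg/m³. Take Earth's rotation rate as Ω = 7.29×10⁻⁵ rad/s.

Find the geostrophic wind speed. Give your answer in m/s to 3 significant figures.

Coriolis parameter at 56°S:
f = 2Ω sin φ = 2 × 7.29×10⁻⁵ × sin 56° = 1.21×10⁻⁴ s⁻¹
Pressure gradient: |∂P/∂n| = 700 Pa / 190000 m = 3.68×10⁻³ Pa/m
Geostrophic balance (pressure-gradient force = Coriolis force):
V_g = (1/(fρ)) |∂P/∂n| = 3.68×10⁻³ / (1.21×10⁻⁴ × 0.921) = 33.1 m/s

33.1 m/s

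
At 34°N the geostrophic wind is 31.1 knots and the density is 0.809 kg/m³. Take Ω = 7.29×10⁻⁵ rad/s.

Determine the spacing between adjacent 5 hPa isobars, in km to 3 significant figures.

Coriolis parameter at 34°N:
f = 2Ω sin φ = 2 × 7.29×10⁻⁵ × sin 34° = 8.15×10⁻⁵ s⁻¹
Wind speed in SI: 31.1 knots = 16.0 m/s
Geostrophic balance rearranged: |∂P/∂n| = f ρ V_g
|∂P/∂n| = 8.15×10⁻⁵ × 0.809 × 16.0 = 1.06×10⁻³ Pa/m
Isobar spacing: Δn = ΔP/|∂P/∂n| = 500 Pa / 1.06×10⁻³ Pa/m = 473810 m ≈ 474 km

474 km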